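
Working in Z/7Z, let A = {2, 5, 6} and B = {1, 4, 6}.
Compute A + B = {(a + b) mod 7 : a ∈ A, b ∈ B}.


Work in Z/7Z: reduce every sum a + b modulo 7.
Enumerate all 9 pairs:
a = 2: 2+1=3, 2+4=6, 2+6=1
a = 5: 5+1=6, 5+4=2, 5+6=4
a = 6: 6+1=0, 6+4=3, 6+6=5
Distinct residues collected: {0, 1, 2, 3, 4, 5, 6}
|A + B| = 7 (out of 7 total residues).

A + B = {0, 1, 2, 3, 4, 5, 6}


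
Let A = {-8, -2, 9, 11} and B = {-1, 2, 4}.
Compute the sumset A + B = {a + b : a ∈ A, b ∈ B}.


A + B = {a + b : a ∈ A, b ∈ B}.
Enumerate all |A|·|B| = 4·3 = 12 pairs (a, b) and collect distinct sums.
a = -8: -8+-1=-9, -8+2=-6, -8+4=-4
a = -2: -2+-1=-3, -2+2=0, -2+4=2
a = 9: 9+-1=8, 9+2=11, 9+4=13
a = 11: 11+-1=10, 11+2=13, 11+4=15
Collecting distinct sums: A + B = {-9, -6, -4, -3, 0, 2, 8, 10, 11, 13, 15}
|A + B| = 11

A + B = {-9, -6, -4, -3, 0, 2, 8, 10, 11, 13, 15}


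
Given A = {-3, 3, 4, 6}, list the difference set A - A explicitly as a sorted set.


A - A = {a - a' : a, a' ∈ A}.
Compute a - a' for each ordered pair (a, a'):
a = -3: -3--3=0, -3-3=-6, -3-4=-7, -3-6=-9
a = 3: 3--3=6, 3-3=0, 3-4=-1, 3-6=-3
a = 4: 4--3=7, 4-3=1, 4-4=0, 4-6=-2
a = 6: 6--3=9, 6-3=3, 6-4=2, 6-6=0
Collecting distinct values (and noting 0 appears from a-a):
A - A = {-9, -7, -6, -3, -2, -1, 0, 1, 2, 3, 6, 7, 9}
|A - A| = 13

A - A = {-9, -7, -6, -3, -2, -1, 0, 1, 2, 3, 6, 7, 9}


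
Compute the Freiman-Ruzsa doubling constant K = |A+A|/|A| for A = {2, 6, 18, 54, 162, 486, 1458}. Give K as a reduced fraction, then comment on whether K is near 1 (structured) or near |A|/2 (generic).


|A| = 7.
Compute A + A by enumerating all 49 pairs.
A + A = {4, 8, 12, 20, 24, 36, 56, 60, 72, 108, 164, 168, 180, 216, 324, 488, 492, 504, 540, 648, 972, 1460, 1464, 1476, 1512, 1620, 1944, 2916}, so |A + A| = 28.
K = |A + A| / |A| = 28/7 = 4/1 ≈ 4.0000.
Reference: AP of size 7 gives K = 13/7 ≈ 1.8571; a fully generic set of size 7 gives K ≈ 4.0000.

|A| = 7, |A + A| = 28, K = 28/7 = 4/1.


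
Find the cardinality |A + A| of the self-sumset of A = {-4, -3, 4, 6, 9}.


A + A = {a + a' : a, a' ∈ A}; |A| = 5.
General bounds: 2|A| - 1 ≤ |A + A| ≤ |A|(|A|+1)/2, i.e. 9 ≤ |A + A| ≤ 15.
Lower bound 2|A|-1 is attained iff A is an arithmetic progression.
Enumerate sums a + a' for a ≤ a' (symmetric, so this suffices):
a = -4: -4+-4=-8, -4+-3=-7, -4+4=0, -4+6=2, -4+9=5
a = -3: -3+-3=-6, -3+4=1, -3+6=3, -3+9=6
a = 4: 4+4=8, 4+6=10, 4+9=13
a = 6: 6+6=12, 6+9=15
a = 9: 9+9=18
Distinct sums: {-8, -7, -6, 0, 1, 2, 3, 5, 6, 8, 10, 12, 13, 15, 18}
|A + A| = 15

|A + A| = 15


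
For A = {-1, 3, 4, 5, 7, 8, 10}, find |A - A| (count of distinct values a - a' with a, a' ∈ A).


A - A = {a - a' : a, a' ∈ A}; |A| = 7.
Bounds: 2|A|-1 ≤ |A - A| ≤ |A|² - |A| + 1, i.e. 13 ≤ |A - A| ≤ 43.
Note: 0 ∈ A - A always (from a - a). The set is symmetric: if d ∈ A - A then -d ∈ A - A.
Enumerate nonzero differences d = a - a' with a > a' (then include -d):
Positive differences: {1, 2, 3, 4, 5, 6, 7, 8, 9, 11}
Full difference set: {0} ∪ (positive diffs) ∪ (negative diffs).
|A - A| = 1 + 2·10 = 21 (matches direct enumeration: 21).

|A - A| = 21


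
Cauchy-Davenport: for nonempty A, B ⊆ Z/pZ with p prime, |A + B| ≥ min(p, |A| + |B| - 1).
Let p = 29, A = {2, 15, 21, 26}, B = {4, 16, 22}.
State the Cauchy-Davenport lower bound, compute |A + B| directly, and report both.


Cauchy-Davenport: |A + B| ≥ min(p, |A| + |B| - 1) for A, B nonempty in Z/pZ.
|A| = 4, |B| = 3, p = 29.
CD lower bound = min(29, 4 + 3 - 1) = min(29, 6) = 6.
Compute A + B mod 29 directly:
a = 2: 2+4=6, 2+16=18, 2+22=24
a = 15: 15+4=19, 15+16=2, 15+22=8
a = 21: 21+4=25, 21+16=8, 21+22=14
a = 26: 26+4=1, 26+16=13, 26+22=19
A + B = {1, 2, 6, 8, 13, 14, 18, 19, 24, 25}, so |A + B| = 10.
Verify: 10 ≥ 6? Yes ✓.

CD lower bound = 6, actual |A + B| = 10.


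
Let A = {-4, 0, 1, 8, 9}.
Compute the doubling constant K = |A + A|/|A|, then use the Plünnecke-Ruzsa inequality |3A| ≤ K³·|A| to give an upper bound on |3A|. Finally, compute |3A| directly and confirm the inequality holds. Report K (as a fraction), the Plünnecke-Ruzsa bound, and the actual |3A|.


|A| = 5.
Step 1: Compute A + A by enumerating all 25 pairs.
A + A = {-8, -4, -3, 0, 1, 2, 4, 5, 8, 9, 10, 16, 17, 18}, so |A + A| = 14.
Step 2: Doubling constant K = |A + A|/|A| = 14/5 = 14/5 ≈ 2.8000.
Step 3: Plünnecke-Ruzsa gives |3A| ≤ K³·|A| = (2.8000)³ · 5 ≈ 109.7600.
Step 4: Compute 3A = A + A + A directly by enumerating all triples (a,b,c) ∈ A³; |3A| = 28.
Step 5: Check 28 ≤ 109.7600? Yes ✓.

K = 14/5, Plünnecke-Ruzsa bound K³|A| ≈ 109.7600, |3A| = 28, inequality holds.


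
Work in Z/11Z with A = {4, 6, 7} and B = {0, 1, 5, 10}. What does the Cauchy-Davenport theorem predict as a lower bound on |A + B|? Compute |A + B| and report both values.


Cauchy-Davenport: |A + B| ≥ min(p, |A| + |B| - 1) for A, B nonempty in Z/pZ.
|A| = 3, |B| = 4, p = 11.
CD lower bound = min(11, 3 + 4 - 1) = min(11, 6) = 6.
Compute A + B mod 11 directly:
a = 4: 4+0=4, 4+1=5, 4+5=9, 4+10=3
a = 6: 6+0=6, 6+1=7, 6+5=0, 6+10=5
a = 7: 7+0=7, 7+1=8, 7+5=1, 7+10=6
A + B = {0, 1, 3, 4, 5, 6, 7, 8, 9}, so |A + B| = 9.
Verify: 9 ≥ 6? Yes ✓.

CD lower bound = 6, actual |A + B| = 9.


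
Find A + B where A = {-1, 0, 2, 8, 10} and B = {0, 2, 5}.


A + B = {a + b : a ∈ A, b ∈ B}.
Enumerate all |A|·|B| = 5·3 = 15 pairs (a, b) and collect distinct sums.
a = -1: -1+0=-1, -1+2=1, -1+5=4
a = 0: 0+0=0, 0+2=2, 0+5=5
a = 2: 2+0=2, 2+2=4, 2+5=7
a = 8: 8+0=8, 8+2=10, 8+5=13
a = 10: 10+0=10, 10+2=12, 10+5=15
Collecting distinct sums: A + B = {-1, 0, 1, 2, 4, 5, 7, 8, 10, 12, 13, 15}
|A + B| = 12

A + B = {-1, 0, 1, 2, 4, 5, 7, 8, 10, 12, 13, 15}


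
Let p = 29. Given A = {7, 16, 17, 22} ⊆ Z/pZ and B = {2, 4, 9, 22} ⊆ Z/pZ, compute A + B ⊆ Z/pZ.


Work in Z/29Z: reduce every sum a + b modulo 29.
Enumerate all 16 pairs:
a = 7: 7+2=9, 7+4=11, 7+9=16, 7+22=0
a = 16: 16+2=18, 16+4=20, 16+9=25, 16+22=9
a = 17: 17+2=19, 17+4=21, 17+9=26, 17+22=10
a = 22: 22+2=24, 22+4=26, 22+9=2, 22+22=15
Distinct residues collected: {0, 2, 9, 10, 11, 15, 16, 18, 19, 20, 21, 24, 25, 26}
|A + B| = 14 (out of 29 total residues).

A + B = {0, 2, 9, 10, 11, 15, 16, 18, 19, 20, 21, 24, 25, 26}


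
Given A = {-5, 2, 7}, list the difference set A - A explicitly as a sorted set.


A - A = {a - a' : a, a' ∈ A}.
Compute a - a' for each ordered pair (a, a'):
a = -5: -5--5=0, -5-2=-7, -5-7=-12
a = 2: 2--5=7, 2-2=0, 2-7=-5
a = 7: 7--5=12, 7-2=5, 7-7=0
Collecting distinct values (and noting 0 appears from a-a):
A - A = {-12, -7, -5, 0, 5, 7, 12}
|A - A| = 7

A - A = {-12, -7, -5, 0, 5, 7, 12}


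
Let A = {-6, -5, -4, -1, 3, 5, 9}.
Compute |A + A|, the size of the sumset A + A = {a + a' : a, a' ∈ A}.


A + A = {a + a' : a, a' ∈ A}; |A| = 7.
General bounds: 2|A| - 1 ≤ |A + A| ≤ |A|(|A|+1)/2, i.e. 13 ≤ |A + A| ≤ 28.
Lower bound 2|A|-1 is attained iff A is an arithmetic progression.
Enumerate sums a + a' for a ≤ a' (symmetric, so this suffices):
a = -6: -6+-6=-12, -6+-5=-11, -6+-4=-10, -6+-1=-7, -6+3=-3, -6+5=-1, -6+9=3
a = -5: -5+-5=-10, -5+-4=-9, -5+-1=-6, -5+3=-2, -5+5=0, -5+9=4
a = -4: -4+-4=-8, -4+-1=-5, -4+3=-1, -4+5=1, -4+9=5
a = -1: -1+-1=-2, -1+3=2, -1+5=4, -1+9=8
a = 3: 3+3=6, 3+5=8, 3+9=12
a = 5: 5+5=10, 5+9=14
a = 9: 9+9=18
Distinct sums: {-12, -11, -10, -9, -8, -7, -6, -5, -3, -2, -1, 0, 1, 2, 3, 4, 5, 6, 8, 10, 12, 14, 18}
|A + A| = 23

|A + A| = 23


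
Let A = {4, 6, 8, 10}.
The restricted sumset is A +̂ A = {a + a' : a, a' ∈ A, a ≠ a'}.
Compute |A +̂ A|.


Restricted sumset: A +̂ A = {a + a' : a ∈ A, a' ∈ A, a ≠ a'}.
Equivalently, take A + A and drop any sum 2a that is achievable ONLY as a + a for a ∈ A (i.e. sums representable only with equal summands).
Enumerate pairs (a, a') with a < a' (symmetric, so each unordered pair gives one sum; this covers all a ≠ a'):
  4 + 6 = 10
  4 + 8 = 12
  4 + 10 = 14
  6 + 8 = 14
  6 + 10 = 16
  8 + 10 = 18
Collected distinct sums: {10, 12, 14, 16, 18}
|A +̂ A| = 5
(Reference bound: |A +̂ A| ≥ 2|A| - 3 for |A| ≥ 2, with |A| = 4 giving ≥ 5.)

|A +̂ A| = 5


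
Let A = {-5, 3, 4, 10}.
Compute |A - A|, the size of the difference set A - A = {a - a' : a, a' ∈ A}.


A - A = {a - a' : a, a' ∈ A}; |A| = 4.
Bounds: 2|A|-1 ≤ |A - A| ≤ |A|² - |A| + 1, i.e. 7 ≤ |A - A| ≤ 13.
Note: 0 ∈ A - A always (from a - a). The set is symmetric: if d ∈ A - A then -d ∈ A - A.
Enumerate nonzero differences d = a - a' with a > a' (then include -d):
Positive differences: {1, 6, 7, 8, 9, 15}
Full difference set: {0} ∪ (positive diffs) ∪ (negative diffs).
|A - A| = 1 + 2·6 = 13 (matches direct enumeration: 13).

|A - A| = 13


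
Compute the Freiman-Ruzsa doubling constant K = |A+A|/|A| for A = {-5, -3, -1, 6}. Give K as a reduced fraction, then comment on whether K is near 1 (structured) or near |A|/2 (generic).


|A| = 4.
Compute A + A by enumerating all 16 pairs.
A + A = {-10, -8, -6, -4, -2, 1, 3, 5, 12}, so |A + A| = 9.
K = |A + A| / |A| = 9/4 (already in lowest terms) ≈ 2.2500.
Reference: AP of size 4 gives K = 7/4 ≈ 1.7500; a fully generic set of size 4 gives K ≈ 2.5000.

|A| = 4, |A + A| = 9, K = 9/4.


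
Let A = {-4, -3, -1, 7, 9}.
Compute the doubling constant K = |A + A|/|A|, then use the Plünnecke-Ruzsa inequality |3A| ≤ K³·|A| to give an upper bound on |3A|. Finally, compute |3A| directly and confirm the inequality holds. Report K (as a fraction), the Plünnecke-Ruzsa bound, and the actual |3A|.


|A| = 5.
Step 1: Compute A + A by enumerating all 25 pairs.
A + A = {-8, -7, -6, -5, -4, -2, 3, 4, 5, 6, 8, 14, 16, 18}, so |A + A| = 14.
Step 2: Doubling constant K = |A + A|/|A| = 14/5 = 14/5 ≈ 2.8000.
Step 3: Plünnecke-Ruzsa gives |3A| ≤ K³·|A| = (2.8000)³ · 5 ≈ 109.7600.
Step 4: Compute 3A = A + A + A directly by enumerating all triples (a,b,c) ∈ A³; |3A| = 28.
Step 5: Check 28 ≤ 109.7600? Yes ✓.

K = 14/5, Plünnecke-Ruzsa bound K³|A| ≈ 109.7600, |3A| = 28, inequality holds.


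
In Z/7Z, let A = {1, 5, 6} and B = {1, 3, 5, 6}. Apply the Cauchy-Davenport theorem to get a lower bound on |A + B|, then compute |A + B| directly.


Cauchy-Davenport: |A + B| ≥ min(p, |A| + |B| - 1) for A, B nonempty in Z/pZ.
|A| = 3, |B| = 4, p = 7.
CD lower bound = min(7, 3 + 4 - 1) = min(7, 6) = 6.
Compute A + B mod 7 directly:
a = 1: 1+1=2, 1+3=4, 1+5=6, 1+6=0
a = 5: 5+1=6, 5+3=1, 5+5=3, 5+6=4
a = 6: 6+1=0, 6+3=2, 6+5=4, 6+6=5
A + B = {0, 1, 2, 3, 4, 5, 6}, so |A + B| = 7.
Verify: 7 ≥ 6? Yes ✓.

CD lower bound = 6, actual |A + B| = 7.


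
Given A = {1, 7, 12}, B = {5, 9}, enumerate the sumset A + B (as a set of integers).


A + B = {a + b : a ∈ A, b ∈ B}.
Enumerate all |A|·|B| = 3·2 = 6 pairs (a, b) and collect distinct sums.
a = 1: 1+5=6, 1+9=10
a = 7: 7+5=12, 7+9=16
a = 12: 12+5=17, 12+9=21
Collecting distinct sums: A + B = {6, 10, 12, 16, 17, 21}
|A + B| = 6

A + B = {6, 10, 12, 16, 17, 21}


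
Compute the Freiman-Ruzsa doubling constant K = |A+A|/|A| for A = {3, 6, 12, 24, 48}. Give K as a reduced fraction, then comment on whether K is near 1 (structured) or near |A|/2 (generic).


|A| = 5.
Compute A + A by enumerating all 25 pairs.
A + A = {6, 9, 12, 15, 18, 24, 27, 30, 36, 48, 51, 54, 60, 72, 96}, so |A + A| = 15.
K = |A + A| / |A| = 15/5 = 3/1 ≈ 3.0000.
Reference: AP of size 5 gives K = 9/5 ≈ 1.8000; a fully generic set of size 5 gives K ≈ 3.0000.

|A| = 5, |A + A| = 15, K = 15/5 = 3/1.


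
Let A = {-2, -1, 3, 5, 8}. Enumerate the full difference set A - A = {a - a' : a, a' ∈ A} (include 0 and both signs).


A - A = {a - a' : a, a' ∈ A}.
Compute a - a' for each ordered pair (a, a'):
a = -2: -2--2=0, -2--1=-1, -2-3=-5, -2-5=-7, -2-8=-10
a = -1: -1--2=1, -1--1=0, -1-3=-4, -1-5=-6, -1-8=-9
a = 3: 3--2=5, 3--1=4, 3-3=0, 3-5=-2, 3-8=-5
a = 5: 5--2=7, 5--1=6, 5-3=2, 5-5=0, 5-8=-3
a = 8: 8--2=10, 8--1=9, 8-3=5, 8-5=3, 8-8=0
Collecting distinct values (and noting 0 appears from a-a):
A - A = {-10, -9, -7, -6, -5, -4, -3, -2, -1, 0, 1, 2, 3, 4, 5, 6, 7, 9, 10}
|A - A| = 19

A - A = {-10, -9, -7, -6, -5, -4, -3, -2, -1, 0, 1, 2, 3, 4, 5, 6, 7, 9, 10}


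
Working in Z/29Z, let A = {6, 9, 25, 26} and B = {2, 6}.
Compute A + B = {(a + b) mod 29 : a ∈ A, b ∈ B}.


Work in Z/29Z: reduce every sum a + b modulo 29.
Enumerate all 8 pairs:
a = 6: 6+2=8, 6+6=12
a = 9: 9+2=11, 9+6=15
a = 25: 25+2=27, 25+6=2
a = 26: 26+2=28, 26+6=3
Distinct residues collected: {2, 3, 8, 11, 12, 15, 27, 28}
|A + B| = 8 (out of 29 total residues).

A + B = {2, 3, 8, 11, 12, 15, 27, 28}


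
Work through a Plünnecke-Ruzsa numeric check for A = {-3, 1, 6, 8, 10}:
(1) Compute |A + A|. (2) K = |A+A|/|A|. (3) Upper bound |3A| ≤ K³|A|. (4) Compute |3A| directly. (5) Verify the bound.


|A| = 5.
Step 1: Compute A + A by enumerating all 25 pairs.
A + A = {-6, -2, 2, 3, 5, 7, 9, 11, 12, 14, 16, 18, 20}, so |A + A| = 13.
Step 2: Doubling constant K = |A + A|/|A| = 13/5 = 13/5 ≈ 2.6000.
Step 3: Plünnecke-Ruzsa gives |3A| ≤ K³·|A| = (2.6000)³ · 5 ≈ 87.8800.
Step 4: Compute 3A = A + A + A directly by enumerating all triples (a,b,c) ∈ A³; |3A| = 25.
Step 5: Check 25 ≤ 87.8800? Yes ✓.

K = 13/5, Plünnecke-Ruzsa bound K³|A| ≈ 87.8800, |3A| = 25, inequality holds.


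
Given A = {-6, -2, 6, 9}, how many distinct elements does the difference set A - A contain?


A - A = {a - a' : a, a' ∈ A}; |A| = 4.
Bounds: 2|A|-1 ≤ |A - A| ≤ |A|² - |A| + 1, i.e. 7 ≤ |A - A| ≤ 13.
Note: 0 ∈ A - A always (from a - a). The set is symmetric: if d ∈ A - A then -d ∈ A - A.
Enumerate nonzero differences d = a - a' with a > a' (then include -d):
Positive differences: {3, 4, 8, 11, 12, 15}
Full difference set: {0} ∪ (positive diffs) ∪ (negative diffs).
|A - A| = 1 + 2·6 = 13 (matches direct enumeration: 13).

|A - A| = 13


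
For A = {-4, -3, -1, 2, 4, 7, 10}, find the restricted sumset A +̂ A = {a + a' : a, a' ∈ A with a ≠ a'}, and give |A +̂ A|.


Restricted sumset: A +̂ A = {a + a' : a ∈ A, a' ∈ A, a ≠ a'}.
Equivalently, take A + A and drop any sum 2a that is achievable ONLY as a + a for a ∈ A (i.e. sums representable only with equal summands).
Enumerate pairs (a, a') with a < a' (symmetric, so each unordered pair gives one sum; this covers all a ≠ a'):
  -4 + -3 = -7
  -4 + -1 = -5
  -4 + 2 = -2
  -4 + 4 = 0
  -4 + 7 = 3
  -4 + 10 = 6
  -3 + -1 = -4
  -3 + 2 = -1
  -3 + 4 = 1
  -3 + 7 = 4
  -3 + 10 = 7
  -1 + 2 = 1
  -1 + 4 = 3
  -1 + 7 = 6
  -1 + 10 = 9
  2 + 4 = 6
  2 + 7 = 9
  2 + 10 = 12
  4 + 7 = 11
  4 + 10 = 14
  7 + 10 = 17
Collected distinct sums: {-7, -5, -4, -2, -1, 0, 1, 3, 4, 6, 7, 9, 11, 12, 14, 17}
|A +̂ A| = 16
(Reference bound: |A +̂ A| ≥ 2|A| - 3 for |A| ≥ 2, with |A| = 7 giving ≥ 11.)

|A +̂ A| = 16


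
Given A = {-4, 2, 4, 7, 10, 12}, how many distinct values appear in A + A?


A + A = {a + a' : a, a' ∈ A}; |A| = 6.
General bounds: 2|A| - 1 ≤ |A + A| ≤ |A|(|A|+1)/2, i.e. 11 ≤ |A + A| ≤ 21.
Lower bound 2|A|-1 is attained iff A is an arithmetic progression.
Enumerate sums a + a' for a ≤ a' (symmetric, so this suffices):
a = -4: -4+-4=-8, -4+2=-2, -4+4=0, -4+7=3, -4+10=6, -4+12=8
a = 2: 2+2=4, 2+4=6, 2+7=9, 2+10=12, 2+12=14
a = 4: 4+4=8, 4+7=11, 4+10=14, 4+12=16
a = 7: 7+7=14, 7+10=17, 7+12=19
a = 10: 10+10=20, 10+12=22
a = 12: 12+12=24
Distinct sums: {-8, -2, 0, 3, 4, 6, 8, 9, 11, 12, 14, 16, 17, 19, 20, 22, 24}
|A + A| = 17

|A + A| = 17


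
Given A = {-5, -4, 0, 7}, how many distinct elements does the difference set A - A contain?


A - A = {a - a' : a, a' ∈ A}; |A| = 4.
Bounds: 2|A|-1 ≤ |A - A| ≤ |A|² - |A| + 1, i.e. 7 ≤ |A - A| ≤ 13.
Note: 0 ∈ A - A always (from a - a). The set is symmetric: if d ∈ A - A then -d ∈ A - A.
Enumerate nonzero differences d = a - a' with a > a' (then include -d):
Positive differences: {1, 4, 5, 7, 11, 12}
Full difference set: {0} ∪ (positive diffs) ∪ (negative diffs).
|A - A| = 1 + 2·6 = 13 (matches direct enumeration: 13).

|A - A| = 13


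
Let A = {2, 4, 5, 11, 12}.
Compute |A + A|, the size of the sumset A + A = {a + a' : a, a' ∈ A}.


A + A = {a + a' : a, a' ∈ A}; |A| = 5.
General bounds: 2|A| - 1 ≤ |A + A| ≤ |A|(|A|+1)/2, i.e. 9 ≤ |A + A| ≤ 15.
Lower bound 2|A|-1 is attained iff A is an arithmetic progression.
Enumerate sums a + a' for a ≤ a' (symmetric, so this suffices):
a = 2: 2+2=4, 2+4=6, 2+5=7, 2+11=13, 2+12=14
a = 4: 4+4=8, 4+5=9, 4+11=15, 4+12=16
a = 5: 5+5=10, 5+11=16, 5+12=17
a = 11: 11+11=22, 11+12=23
a = 12: 12+12=24
Distinct sums: {4, 6, 7, 8, 9, 10, 13, 14, 15, 16, 17, 22, 23, 24}
|A + A| = 14

|A + A| = 14


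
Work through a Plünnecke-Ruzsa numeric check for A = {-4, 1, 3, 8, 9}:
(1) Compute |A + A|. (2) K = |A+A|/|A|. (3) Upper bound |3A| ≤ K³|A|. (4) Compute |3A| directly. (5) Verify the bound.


|A| = 5.
Step 1: Compute A + A by enumerating all 25 pairs.
A + A = {-8, -3, -1, 2, 4, 5, 6, 9, 10, 11, 12, 16, 17, 18}, so |A + A| = 14.
Step 2: Doubling constant K = |A + A|/|A| = 14/5 = 14/5 ≈ 2.8000.
Step 3: Plünnecke-Ruzsa gives |3A| ≤ K³·|A| = (2.8000)³ · 5 ≈ 109.7600.
Step 4: Compute 3A = A + A + A directly by enumerating all triples (a,b,c) ∈ A³; |3A| = 28.
Step 5: Check 28 ≤ 109.7600? Yes ✓.

K = 14/5, Plünnecke-Ruzsa bound K³|A| ≈ 109.7600, |3A| = 28, inequality holds.


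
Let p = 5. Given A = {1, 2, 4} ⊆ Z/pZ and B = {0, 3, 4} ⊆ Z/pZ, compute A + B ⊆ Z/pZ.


Work in Z/5Z: reduce every sum a + b modulo 5.
Enumerate all 9 pairs:
a = 1: 1+0=1, 1+3=4, 1+4=0
a = 2: 2+0=2, 2+3=0, 2+4=1
a = 4: 4+0=4, 4+3=2, 4+4=3
Distinct residues collected: {0, 1, 2, 3, 4}
|A + B| = 5 (out of 5 total residues).

A + B = {0, 1, 2, 3, 4}


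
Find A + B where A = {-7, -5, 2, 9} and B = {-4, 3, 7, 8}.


A + B = {a + b : a ∈ A, b ∈ B}.
Enumerate all |A|·|B| = 4·4 = 16 pairs (a, b) and collect distinct sums.
a = -7: -7+-4=-11, -7+3=-4, -7+7=0, -7+8=1
a = -5: -5+-4=-9, -5+3=-2, -5+7=2, -5+8=3
a = 2: 2+-4=-2, 2+3=5, 2+7=9, 2+8=10
a = 9: 9+-4=5, 9+3=12, 9+7=16, 9+8=17
Collecting distinct sums: A + B = {-11, -9, -4, -2, 0, 1, 2, 3, 5, 9, 10, 12, 16, 17}
|A + B| = 14

A + B = {-11, -9, -4, -2, 0, 1, 2, 3, 5, 9, 10, 12, 16, 17}


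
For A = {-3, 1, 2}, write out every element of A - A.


A - A = {a - a' : a, a' ∈ A}.
Compute a - a' for each ordered pair (a, a'):
a = -3: -3--3=0, -3-1=-4, -3-2=-5
a = 1: 1--3=4, 1-1=0, 1-2=-1
a = 2: 2--3=5, 2-1=1, 2-2=0
Collecting distinct values (and noting 0 appears from a-a):
A - A = {-5, -4, -1, 0, 1, 4, 5}
|A - A| = 7

A - A = {-5, -4, -1, 0, 1, 4, 5}


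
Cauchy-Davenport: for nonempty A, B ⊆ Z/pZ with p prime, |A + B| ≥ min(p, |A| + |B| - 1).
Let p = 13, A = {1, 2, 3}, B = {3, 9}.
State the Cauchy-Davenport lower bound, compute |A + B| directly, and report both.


Cauchy-Davenport: |A + B| ≥ min(p, |A| + |B| - 1) for A, B nonempty in Z/pZ.
|A| = 3, |B| = 2, p = 13.
CD lower bound = min(13, 3 + 2 - 1) = min(13, 4) = 4.
Compute A + B mod 13 directly:
a = 1: 1+3=4, 1+9=10
a = 2: 2+3=5, 2+9=11
a = 3: 3+3=6, 3+9=12
A + B = {4, 5, 6, 10, 11, 12}, so |A + B| = 6.
Verify: 6 ≥ 4? Yes ✓.

CD lower bound = 4, actual |A + B| = 6.


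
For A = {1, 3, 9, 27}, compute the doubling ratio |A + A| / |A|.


|A| = 4.
Compute A + A by enumerating all 16 pairs.
A + A = {2, 4, 6, 10, 12, 18, 28, 30, 36, 54}, so |A + A| = 10.
K = |A + A| / |A| = 10/4 = 5/2 ≈ 2.5000.
Reference: AP of size 4 gives K = 7/4 ≈ 1.7500; a fully generic set of size 4 gives K ≈ 2.5000.

|A| = 4, |A + A| = 10, K = 10/4 = 5/2.


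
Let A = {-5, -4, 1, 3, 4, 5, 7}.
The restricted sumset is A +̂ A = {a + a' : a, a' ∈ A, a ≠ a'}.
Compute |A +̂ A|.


Restricted sumset: A +̂ A = {a + a' : a ∈ A, a' ∈ A, a ≠ a'}.
Equivalently, take A + A and drop any sum 2a that is achievable ONLY as a + a for a ∈ A (i.e. sums representable only with equal summands).
Enumerate pairs (a, a') with a < a' (symmetric, so each unordered pair gives one sum; this covers all a ≠ a'):
  -5 + -4 = -9
  -5 + 1 = -4
  -5 + 3 = -2
  -5 + 4 = -1
  -5 + 5 = 0
  -5 + 7 = 2
  -4 + 1 = -3
  -4 + 3 = -1
  -4 + 4 = 0
  -4 + 5 = 1
  -4 + 7 = 3
  1 + 3 = 4
  1 + 4 = 5
  1 + 5 = 6
  1 + 7 = 8
  3 + 4 = 7
  3 + 5 = 8
  3 + 7 = 10
  4 + 5 = 9
  4 + 7 = 11
  5 + 7 = 12
Collected distinct sums: {-9, -4, -3, -2, -1, 0, 1, 2, 3, 4, 5, 6, 7, 8, 9, 10, 11, 12}
|A +̂ A| = 18
(Reference bound: |A +̂ A| ≥ 2|A| - 3 for |A| ≥ 2, with |A| = 7 giving ≥ 11.)

|A +̂ A| = 18


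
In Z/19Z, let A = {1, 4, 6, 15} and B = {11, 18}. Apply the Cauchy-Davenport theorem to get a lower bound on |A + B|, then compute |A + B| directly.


Cauchy-Davenport: |A + B| ≥ min(p, |A| + |B| - 1) for A, B nonempty in Z/pZ.
|A| = 4, |B| = 2, p = 19.
CD lower bound = min(19, 4 + 2 - 1) = min(19, 5) = 5.
Compute A + B mod 19 directly:
a = 1: 1+11=12, 1+18=0
a = 4: 4+11=15, 4+18=3
a = 6: 6+11=17, 6+18=5
a = 15: 15+11=7, 15+18=14
A + B = {0, 3, 5, 7, 12, 14, 15, 17}, so |A + B| = 8.
Verify: 8 ≥ 5? Yes ✓.

CD lower bound = 5, actual |A + B| = 8.


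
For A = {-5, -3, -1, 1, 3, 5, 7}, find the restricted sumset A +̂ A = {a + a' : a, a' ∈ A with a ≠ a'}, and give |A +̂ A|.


Restricted sumset: A +̂ A = {a + a' : a ∈ A, a' ∈ A, a ≠ a'}.
Equivalently, take A + A and drop any sum 2a that is achievable ONLY as a + a for a ∈ A (i.e. sums representable only with equal summands).
Enumerate pairs (a, a') with a < a' (symmetric, so each unordered pair gives one sum; this covers all a ≠ a'):
  -5 + -3 = -8
  -5 + -1 = -6
  -5 + 1 = -4
  -5 + 3 = -2
  -5 + 5 = 0
  -5 + 7 = 2
  -3 + -1 = -4
  -3 + 1 = -2
  -3 + 3 = 0
  -3 + 5 = 2
  -3 + 7 = 4
  -1 + 1 = 0
  -1 + 3 = 2
  -1 + 5 = 4
  -1 + 7 = 6
  1 + 3 = 4
  1 + 5 = 6
  1 + 7 = 8
  3 + 5 = 8
  3 + 7 = 10
  5 + 7 = 12
Collected distinct sums: {-8, -6, -4, -2, 0, 2, 4, 6, 8, 10, 12}
|A +̂ A| = 11
(Reference bound: |A +̂ A| ≥ 2|A| - 3 for |A| ≥ 2, with |A| = 7 giving ≥ 11.)

|A +̂ A| = 11


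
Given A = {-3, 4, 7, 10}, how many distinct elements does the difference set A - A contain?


A - A = {a - a' : a, a' ∈ A}; |A| = 4.
Bounds: 2|A|-1 ≤ |A - A| ≤ |A|² - |A| + 1, i.e. 7 ≤ |A - A| ≤ 13.
Note: 0 ∈ A - A always (from a - a). The set is symmetric: if d ∈ A - A then -d ∈ A - A.
Enumerate nonzero differences d = a - a' with a > a' (then include -d):
Positive differences: {3, 6, 7, 10, 13}
Full difference set: {0} ∪ (positive diffs) ∪ (negative diffs).
|A - A| = 1 + 2·5 = 11 (matches direct enumeration: 11).

|A - A| = 11


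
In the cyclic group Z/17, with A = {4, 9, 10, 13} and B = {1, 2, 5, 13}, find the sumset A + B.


Work in Z/17Z: reduce every sum a + b modulo 17.
Enumerate all 16 pairs:
a = 4: 4+1=5, 4+2=6, 4+5=9, 4+13=0
a = 9: 9+1=10, 9+2=11, 9+5=14, 9+13=5
a = 10: 10+1=11, 10+2=12, 10+5=15, 10+13=6
a = 13: 13+1=14, 13+2=15, 13+5=1, 13+13=9
Distinct residues collected: {0, 1, 5, 6, 9, 10, 11, 12, 14, 15}
|A + B| = 10 (out of 17 total residues).

A + B = {0, 1, 5, 6, 9, 10, 11, 12, 14, 15}


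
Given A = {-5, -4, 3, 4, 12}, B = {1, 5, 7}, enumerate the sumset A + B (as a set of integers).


A + B = {a + b : a ∈ A, b ∈ B}.
Enumerate all |A|·|B| = 5·3 = 15 pairs (a, b) and collect distinct sums.
a = -5: -5+1=-4, -5+5=0, -5+7=2
a = -4: -4+1=-3, -4+5=1, -4+7=3
a = 3: 3+1=4, 3+5=8, 3+7=10
a = 4: 4+1=5, 4+5=9, 4+7=11
a = 12: 12+1=13, 12+5=17, 12+7=19
Collecting distinct sums: A + B = {-4, -3, 0, 1, 2, 3, 4, 5, 8, 9, 10, 11, 13, 17, 19}
|A + B| = 15

A + B = {-4, -3, 0, 1, 2, 3, 4, 5, 8, 9, 10, 11, 13, 17, 19}


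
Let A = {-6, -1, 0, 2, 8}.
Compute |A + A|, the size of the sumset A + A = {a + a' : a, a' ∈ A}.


A + A = {a + a' : a, a' ∈ A}; |A| = 5.
General bounds: 2|A| - 1 ≤ |A + A| ≤ |A|(|A|+1)/2, i.e. 9 ≤ |A + A| ≤ 15.
Lower bound 2|A|-1 is attained iff A is an arithmetic progression.
Enumerate sums a + a' for a ≤ a' (symmetric, so this suffices):
a = -6: -6+-6=-12, -6+-1=-7, -6+0=-6, -6+2=-4, -6+8=2
a = -1: -1+-1=-2, -1+0=-1, -1+2=1, -1+8=7
a = 0: 0+0=0, 0+2=2, 0+8=8
a = 2: 2+2=4, 2+8=10
a = 8: 8+8=16
Distinct sums: {-12, -7, -6, -4, -2, -1, 0, 1, 2, 4, 7, 8, 10, 16}
|A + A| = 14

|A + A| = 14


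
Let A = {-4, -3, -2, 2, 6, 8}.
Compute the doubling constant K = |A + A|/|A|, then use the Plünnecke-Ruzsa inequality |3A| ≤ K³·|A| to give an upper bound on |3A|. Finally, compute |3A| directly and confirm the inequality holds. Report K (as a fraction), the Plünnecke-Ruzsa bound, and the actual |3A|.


|A| = 6.
Step 1: Compute A + A by enumerating all 36 pairs.
A + A = {-8, -7, -6, -5, -4, -2, -1, 0, 2, 3, 4, 5, 6, 8, 10, 12, 14, 16}, so |A + A| = 18.
Step 2: Doubling constant K = |A + A|/|A| = 18/6 = 18/6 ≈ 3.0000.
Step 3: Plünnecke-Ruzsa gives |3A| ≤ K³·|A| = (3.0000)³ · 6 ≈ 162.0000.
Step 4: Compute 3A = A + A + A directly by enumerating all triples (a,b,c) ∈ A³; |3A| = 32.
Step 5: Check 32 ≤ 162.0000? Yes ✓.

K = 18/6, Plünnecke-Ruzsa bound K³|A| ≈ 162.0000, |3A| = 32, inequality holds.


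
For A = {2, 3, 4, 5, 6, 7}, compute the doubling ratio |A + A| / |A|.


|A| = 6.
Compute A + A by enumerating all 36 pairs.
A + A = {4, 5, 6, 7, 8, 9, 10, 11, 12, 13, 14}, so |A + A| = 11.
K = |A + A| / |A| = 11/6 (already in lowest terms) ≈ 1.8333.
Reference: AP of size 6 gives K = 11/6 ≈ 1.8333; a fully generic set of size 6 gives K ≈ 3.5000.

|A| = 6, |A + A| = 11, K = 11/6.


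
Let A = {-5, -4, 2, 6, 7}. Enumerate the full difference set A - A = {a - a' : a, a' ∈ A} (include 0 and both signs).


A - A = {a - a' : a, a' ∈ A}.
Compute a - a' for each ordered pair (a, a'):
a = -5: -5--5=0, -5--4=-1, -5-2=-7, -5-6=-11, -5-7=-12
a = -4: -4--5=1, -4--4=0, -4-2=-6, -4-6=-10, -4-7=-11
a = 2: 2--5=7, 2--4=6, 2-2=0, 2-6=-4, 2-7=-5
a = 6: 6--5=11, 6--4=10, 6-2=4, 6-6=0, 6-7=-1
a = 7: 7--5=12, 7--4=11, 7-2=5, 7-6=1, 7-7=0
Collecting distinct values (and noting 0 appears from a-a):
A - A = {-12, -11, -10, -7, -6, -5, -4, -1, 0, 1, 4, 5, 6, 7, 10, 11, 12}
|A - A| = 17

A - A = {-12, -11, -10, -7, -6, -5, -4, -1, 0, 1, 4, 5, 6, 7, 10, 11, 12}


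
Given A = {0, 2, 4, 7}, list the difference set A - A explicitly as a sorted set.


A - A = {a - a' : a, a' ∈ A}.
Compute a - a' for each ordered pair (a, a'):
a = 0: 0-0=0, 0-2=-2, 0-4=-4, 0-7=-7
a = 2: 2-0=2, 2-2=0, 2-4=-2, 2-7=-5
a = 4: 4-0=4, 4-2=2, 4-4=0, 4-7=-3
a = 7: 7-0=7, 7-2=5, 7-4=3, 7-7=0
Collecting distinct values (and noting 0 appears from a-a):
A - A = {-7, -5, -4, -3, -2, 0, 2, 3, 4, 5, 7}
|A - A| = 11

A - A = {-7, -5, -4, -3, -2, 0, 2, 3, 4, 5, 7}


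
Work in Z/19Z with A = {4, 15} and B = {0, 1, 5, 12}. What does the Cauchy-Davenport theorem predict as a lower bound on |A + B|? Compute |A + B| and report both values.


Cauchy-Davenport: |A + B| ≥ min(p, |A| + |B| - 1) for A, B nonempty in Z/pZ.
|A| = 2, |B| = 4, p = 19.
CD lower bound = min(19, 2 + 4 - 1) = min(19, 5) = 5.
Compute A + B mod 19 directly:
a = 4: 4+0=4, 4+1=5, 4+5=9, 4+12=16
a = 15: 15+0=15, 15+1=16, 15+5=1, 15+12=8
A + B = {1, 4, 5, 8, 9, 15, 16}, so |A + B| = 7.
Verify: 7 ≥ 5? Yes ✓.

CD lower bound = 5, actual |A + B| = 7.


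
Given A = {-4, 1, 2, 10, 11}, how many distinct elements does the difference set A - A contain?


A - A = {a - a' : a, a' ∈ A}; |A| = 5.
Bounds: 2|A|-1 ≤ |A - A| ≤ |A|² - |A| + 1, i.e. 9 ≤ |A - A| ≤ 21.
Note: 0 ∈ A - A always (from a - a). The set is symmetric: if d ∈ A - A then -d ∈ A - A.
Enumerate nonzero differences d = a - a' with a > a' (then include -d):
Positive differences: {1, 5, 6, 8, 9, 10, 14, 15}
Full difference set: {0} ∪ (positive diffs) ∪ (negative diffs).
|A - A| = 1 + 2·8 = 17 (matches direct enumeration: 17).

|A - A| = 17


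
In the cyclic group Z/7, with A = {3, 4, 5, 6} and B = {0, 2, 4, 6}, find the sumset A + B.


Work in Z/7Z: reduce every sum a + b modulo 7.
Enumerate all 16 pairs:
a = 3: 3+0=3, 3+2=5, 3+4=0, 3+6=2
a = 4: 4+0=4, 4+2=6, 4+4=1, 4+6=3
a = 5: 5+0=5, 5+2=0, 5+4=2, 5+6=4
a = 6: 6+0=6, 6+2=1, 6+4=3, 6+6=5
Distinct residues collected: {0, 1, 2, 3, 4, 5, 6}
|A + B| = 7 (out of 7 total residues).

A + B = {0, 1, 2, 3, 4, 5, 6}


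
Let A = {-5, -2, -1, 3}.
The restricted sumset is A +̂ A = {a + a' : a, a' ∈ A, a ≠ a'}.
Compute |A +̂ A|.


Restricted sumset: A +̂ A = {a + a' : a ∈ A, a' ∈ A, a ≠ a'}.
Equivalently, take A + A and drop any sum 2a that is achievable ONLY as a + a for a ∈ A (i.e. sums representable only with equal summands).
Enumerate pairs (a, a') with a < a' (symmetric, so each unordered pair gives one sum; this covers all a ≠ a'):
  -5 + -2 = -7
  -5 + -1 = -6
  -5 + 3 = -2
  -2 + -1 = -3
  -2 + 3 = 1
  -1 + 3 = 2
Collected distinct sums: {-7, -6, -3, -2, 1, 2}
|A +̂ A| = 6
(Reference bound: |A +̂ A| ≥ 2|A| - 3 for |A| ≥ 2, with |A| = 4 giving ≥ 5.)

|A +̂ A| = 6


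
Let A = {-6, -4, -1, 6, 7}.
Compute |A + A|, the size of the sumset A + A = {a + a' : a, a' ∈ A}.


A + A = {a + a' : a, a' ∈ A}; |A| = 5.
General bounds: 2|A| - 1 ≤ |A + A| ≤ |A|(|A|+1)/2, i.e. 9 ≤ |A + A| ≤ 15.
Lower bound 2|A|-1 is attained iff A is an arithmetic progression.
Enumerate sums a + a' for a ≤ a' (symmetric, so this suffices):
a = -6: -6+-6=-12, -6+-4=-10, -6+-1=-7, -6+6=0, -6+7=1
a = -4: -4+-4=-8, -4+-1=-5, -4+6=2, -4+7=3
a = -1: -1+-1=-2, -1+6=5, -1+7=6
a = 6: 6+6=12, 6+7=13
a = 7: 7+7=14
Distinct sums: {-12, -10, -8, -7, -5, -2, 0, 1, 2, 3, 5, 6, 12, 13, 14}
|A + A| = 15

|A + A| = 15


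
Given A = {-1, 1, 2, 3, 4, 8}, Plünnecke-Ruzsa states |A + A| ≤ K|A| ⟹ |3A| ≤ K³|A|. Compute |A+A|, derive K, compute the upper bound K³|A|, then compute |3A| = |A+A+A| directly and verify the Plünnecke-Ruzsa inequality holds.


|A| = 6.
Step 1: Compute A + A by enumerating all 36 pairs.
A + A = {-2, 0, 1, 2, 3, 4, 5, 6, 7, 8, 9, 10, 11, 12, 16}, so |A + A| = 15.
Step 2: Doubling constant K = |A + A|/|A| = 15/6 = 15/6 ≈ 2.5000.
Step 3: Plünnecke-Ruzsa gives |3A| ≤ K³·|A| = (2.5000)³ · 6 ≈ 93.7500.
Step 4: Compute 3A = A + A + A directly by enumerating all triples (a,b,c) ∈ A³; |3A| = 24.
Step 5: Check 24 ≤ 93.7500? Yes ✓.

K = 15/6, Plünnecke-Ruzsa bound K³|A| ≈ 93.7500, |3A| = 24, inequality holds.


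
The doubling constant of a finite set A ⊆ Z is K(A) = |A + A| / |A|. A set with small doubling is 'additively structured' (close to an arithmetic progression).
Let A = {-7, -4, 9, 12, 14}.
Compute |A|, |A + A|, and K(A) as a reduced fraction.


|A| = 5.
Compute A + A by enumerating all 25 pairs.
A + A = {-14, -11, -8, 2, 5, 7, 8, 10, 18, 21, 23, 24, 26, 28}, so |A + A| = 14.
K = |A + A| / |A| = 14/5 (already in lowest terms) ≈ 2.8000.
Reference: AP of size 5 gives K = 9/5 ≈ 1.8000; a fully generic set of size 5 gives K ≈ 3.0000.

|A| = 5, |A + A| = 14, K = 14/5.


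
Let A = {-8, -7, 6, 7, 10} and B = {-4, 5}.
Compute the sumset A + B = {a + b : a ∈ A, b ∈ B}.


A + B = {a + b : a ∈ A, b ∈ B}.
Enumerate all |A|·|B| = 5·2 = 10 pairs (a, b) and collect distinct sums.
a = -8: -8+-4=-12, -8+5=-3
a = -7: -7+-4=-11, -7+5=-2
a = 6: 6+-4=2, 6+5=11
a = 7: 7+-4=3, 7+5=12
a = 10: 10+-4=6, 10+5=15
Collecting distinct sums: A + B = {-12, -11, -3, -2, 2, 3, 6, 11, 12, 15}
|A + B| = 10

A + B = {-12, -11, -3, -2, 2, 3, 6, 11, 12, 15}


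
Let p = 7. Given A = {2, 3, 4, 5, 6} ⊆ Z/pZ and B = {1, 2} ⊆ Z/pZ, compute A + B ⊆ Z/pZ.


Work in Z/7Z: reduce every sum a + b modulo 7.
Enumerate all 10 pairs:
a = 2: 2+1=3, 2+2=4
a = 3: 3+1=4, 3+2=5
a = 4: 4+1=5, 4+2=6
a = 5: 5+1=6, 5+2=0
a = 6: 6+1=0, 6+2=1
Distinct residues collected: {0, 1, 3, 4, 5, 6}
|A + B| = 6 (out of 7 total residues).

A + B = {0, 1, 3, 4, 5, 6}


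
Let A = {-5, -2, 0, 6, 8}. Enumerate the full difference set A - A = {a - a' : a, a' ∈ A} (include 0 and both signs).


A - A = {a - a' : a, a' ∈ A}.
Compute a - a' for each ordered pair (a, a'):
a = -5: -5--5=0, -5--2=-3, -5-0=-5, -5-6=-11, -5-8=-13
a = -2: -2--5=3, -2--2=0, -2-0=-2, -2-6=-8, -2-8=-10
a = 0: 0--5=5, 0--2=2, 0-0=0, 0-6=-6, 0-8=-8
a = 6: 6--5=11, 6--2=8, 6-0=6, 6-6=0, 6-8=-2
a = 8: 8--5=13, 8--2=10, 8-0=8, 8-6=2, 8-8=0
Collecting distinct values (and noting 0 appears from a-a):
A - A = {-13, -11, -10, -8, -6, -5, -3, -2, 0, 2, 3, 5, 6, 8, 10, 11, 13}
|A - A| = 17

A - A = {-13, -11, -10, -8, -6, -5, -3, -2, 0, 2, 3, 5, 6, 8, 10, 11, 13}


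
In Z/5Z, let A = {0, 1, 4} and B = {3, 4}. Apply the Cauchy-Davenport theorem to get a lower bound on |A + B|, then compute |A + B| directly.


Cauchy-Davenport: |A + B| ≥ min(p, |A| + |B| - 1) for A, B nonempty in Z/pZ.
|A| = 3, |B| = 2, p = 5.
CD lower bound = min(5, 3 + 2 - 1) = min(5, 4) = 4.
Compute A + B mod 5 directly:
a = 0: 0+3=3, 0+4=4
a = 1: 1+3=4, 1+4=0
a = 4: 4+3=2, 4+4=3
A + B = {0, 2, 3, 4}, so |A + B| = 4.
Verify: 4 ≥ 4? Yes ✓.

CD lower bound = 4, actual |A + B| = 4.


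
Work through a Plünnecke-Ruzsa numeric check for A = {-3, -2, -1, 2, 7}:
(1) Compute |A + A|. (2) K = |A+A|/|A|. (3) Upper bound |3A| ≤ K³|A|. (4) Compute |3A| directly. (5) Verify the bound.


|A| = 5.
Step 1: Compute A + A by enumerating all 25 pairs.
A + A = {-6, -5, -4, -3, -2, -1, 0, 1, 4, 5, 6, 9, 14}, so |A + A| = 13.
Step 2: Doubling constant K = |A + A|/|A| = 13/5 = 13/5 ≈ 2.6000.
Step 3: Plünnecke-Ruzsa gives |3A| ≤ K³·|A| = (2.6000)³ · 5 ≈ 87.8800.
Step 4: Compute 3A = A + A + A directly by enumerating all triples (a,b,c) ∈ A³; |3A| = 23.
Step 5: Check 23 ≤ 87.8800? Yes ✓.

K = 13/5, Plünnecke-Ruzsa bound K³|A| ≈ 87.8800, |3A| = 23, inequality holds.


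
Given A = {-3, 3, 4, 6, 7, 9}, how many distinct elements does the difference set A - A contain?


A - A = {a - a' : a, a' ∈ A}; |A| = 6.
Bounds: 2|A|-1 ≤ |A - A| ≤ |A|² - |A| + 1, i.e. 11 ≤ |A - A| ≤ 31.
Note: 0 ∈ A - A always (from a - a). The set is symmetric: if d ∈ A - A then -d ∈ A - A.
Enumerate nonzero differences d = a - a' with a > a' (then include -d):
Positive differences: {1, 2, 3, 4, 5, 6, 7, 9, 10, 12}
Full difference set: {0} ∪ (positive diffs) ∪ (negative diffs).
|A - A| = 1 + 2·10 = 21 (matches direct enumeration: 21).

|A - A| = 21


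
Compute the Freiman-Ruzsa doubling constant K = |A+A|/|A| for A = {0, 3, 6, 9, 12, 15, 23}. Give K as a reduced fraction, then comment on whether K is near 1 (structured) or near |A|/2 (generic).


|A| = 7.
Compute A + A by enumerating all 49 pairs.
A + A = {0, 3, 6, 9, 12, 15, 18, 21, 23, 24, 26, 27, 29, 30, 32, 35, 38, 46}, so |A + A| = 18.
K = |A + A| / |A| = 18/7 (already in lowest terms) ≈ 2.5714.
Reference: AP of size 7 gives K = 13/7 ≈ 1.8571; a fully generic set of size 7 gives K ≈ 4.0000.

|A| = 7, |A + A| = 18, K = 18/7.


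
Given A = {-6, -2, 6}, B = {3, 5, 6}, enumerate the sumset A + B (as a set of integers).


A + B = {a + b : a ∈ A, b ∈ B}.
Enumerate all |A|·|B| = 3·3 = 9 pairs (a, b) and collect distinct sums.
a = -6: -6+3=-3, -6+5=-1, -6+6=0
a = -2: -2+3=1, -2+5=3, -2+6=4
a = 6: 6+3=9, 6+5=11, 6+6=12
Collecting distinct sums: A + B = {-3, -1, 0, 1, 3, 4, 9, 11, 12}
|A + B| = 9

A + B = {-3, -1, 0, 1, 3, 4, 9, 11, 12}


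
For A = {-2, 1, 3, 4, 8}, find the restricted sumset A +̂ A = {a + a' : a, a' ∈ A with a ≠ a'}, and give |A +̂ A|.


Restricted sumset: A +̂ A = {a + a' : a ∈ A, a' ∈ A, a ≠ a'}.
Equivalently, take A + A and drop any sum 2a that is achievable ONLY as a + a for a ∈ A (i.e. sums representable only with equal summands).
Enumerate pairs (a, a') with a < a' (symmetric, so each unordered pair gives one sum; this covers all a ≠ a'):
  -2 + 1 = -1
  -2 + 3 = 1
  -2 + 4 = 2
  -2 + 8 = 6
  1 + 3 = 4
  1 + 4 = 5
  1 + 8 = 9
  3 + 4 = 7
  3 + 8 = 11
  4 + 8 = 12
Collected distinct sums: {-1, 1, 2, 4, 5, 6, 7, 9, 11, 12}
|A +̂ A| = 10
(Reference bound: |A +̂ A| ≥ 2|A| - 3 for |A| ≥ 2, with |A| = 5 giving ≥ 7.)

|A +̂ A| = 10


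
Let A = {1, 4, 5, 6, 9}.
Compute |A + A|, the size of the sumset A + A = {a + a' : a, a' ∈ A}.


A + A = {a + a' : a, a' ∈ A}; |A| = 5.
General bounds: 2|A| - 1 ≤ |A + A| ≤ |A|(|A|+1)/2, i.e. 9 ≤ |A + A| ≤ 15.
Lower bound 2|A|-1 is attained iff A is an arithmetic progression.
Enumerate sums a + a' for a ≤ a' (symmetric, so this suffices):
a = 1: 1+1=2, 1+4=5, 1+5=6, 1+6=7, 1+9=10
a = 4: 4+4=8, 4+5=9, 4+6=10, 4+9=13
a = 5: 5+5=10, 5+6=11, 5+9=14
a = 6: 6+6=12, 6+9=15
a = 9: 9+9=18
Distinct sums: {2, 5, 6, 7, 8, 9, 10, 11, 12, 13, 14, 15, 18}
|A + A| = 13

|A + A| = 13


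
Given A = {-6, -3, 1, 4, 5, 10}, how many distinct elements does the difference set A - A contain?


A - A = {a - a' : a, a' ∈ A}; |A| = 6.
Bounds: 2|A|-1 ≤ |A - A| ≤ |A|² - |A| + 1, i.e. 11 ≤ |A - A| ≤ 31.
Note: 0 ∈ A - A always (from a - a). The set is symmetric: if d ∈ A - A then -d ∈ A - A.
Enumerate nonzero differences d = a - a' with a > a' (then include -d):
Positive differences: {1, 3, 4, 5, 6, 7, 8, 9, 10, 11, 13, 16}
Full difference set: {0} ∪ (positive diffs) ∪ (negative diffs).
|A - A| = 1 + 2·12 = 25 (matches direct enumeration: 25).

|A - A| = 25


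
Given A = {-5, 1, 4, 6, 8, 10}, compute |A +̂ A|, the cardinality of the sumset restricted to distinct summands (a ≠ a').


Restricted sumset: A +̂ A = {a + a' : a ∈ A, a' ∈ A, a ≠ a'}.
Equivalently, take A + A and drop any sum 2a that is achievable ONLY as a + a for a ∈ A (i.e. sums representable only with equal summands).
Enumerate pairs (a, a') with a < a' (symmetric, so each unordered pair gives one sum; this covers all a ≠ a'):
  -5 + 1 = -4
  -5 + 4 = -1
  -5 + 6 = 1
  -5 + 8 = 3
  -5 + 10 = 5
  1 + 4 = 5
  1 + 6 = 7
  1 + 8 = 9
  1 + 10 = 11
  4 + 6 = 10
  4 + 8 = 12
  4 + 10 = 14
  6 + 8 = 14
  6 + 10 = 16
  8 + 10 = 18
Collected distinct sums: {-4, -1, 1, 3, 5, 7, 9, 10, 11, 12, 14, 16, 18}
|A +̂ A| = 13
(Reference bound: |A +̂ A| ≥ 2|A| - 3 for |A| ≥ 2, with |A| = 6 giving ≥ 9.)

|A +̂ A| = 13


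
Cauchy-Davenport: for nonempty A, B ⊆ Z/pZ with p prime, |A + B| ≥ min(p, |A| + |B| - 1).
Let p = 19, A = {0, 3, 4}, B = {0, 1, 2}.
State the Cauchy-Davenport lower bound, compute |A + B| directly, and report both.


Cauchy-Davenport: |A + B| ≥ min(p, |A| + |B| - 1) for A, B nonempty in Z/pZ.
|A| = 3, |B| = 3, p = 19.
CD lower bound = min(19, 3 + 3 - 1) = min(19, 5) = 5.
Compute A + B mod 19 directly:
a = 0: 0+0=0, 0+1=1, 0+2=2
a = 3: 3+0=3, 3+1=4, 3+2=5
a = 4: 4+0=4, 4+1=5, 4+2=6
A + B = {0, 1, 2, 3, 4, 5, 6}, so |A + B| = 7.
Verify: 7 ≥ 5? Yes ✓.

CD lower bound = 5, actual |A + B| = 7.


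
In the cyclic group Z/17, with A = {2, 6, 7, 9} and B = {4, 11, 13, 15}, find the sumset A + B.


Work in Z/17Z: reduce every sum a + b modulo 17.
Enumerate all 16 pairs:
a = 2: 2+4=6, 2+11=13, 2+13=15, 2+15=0
a = 6: 6+4=10, 6+11=0, 6+13=2, 6+15=4
a = 7: 7+4=11, 7+11=1, 7+13=3, 7+15=5
a = 9: 9+4=13, 9+11=3, 9+13=5, 9+15=7
Distinct residues collected: {0, 1, 2, 3, 4, 5, 6, 7, 10, 11, 13, 15}
|A + B| = 12 (out of 17 total residues).

A + B = {0, 1, 2, 3, 4, 5, 6, 7, 10, 11, 13, 15}


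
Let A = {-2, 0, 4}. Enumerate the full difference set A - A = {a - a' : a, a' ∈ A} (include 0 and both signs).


A - A = {a - a' : a, a' ∈ A}.
Compute a - a' for each ordered pair (a, a'):
a = -2: -2--2=0, -2-0=-2, -2-4=-6
a = 0: 0--2=2, 0-0=0, 0-4=-4
a = 4: 4--2=6, 4-0=4, 4-4=0
Collecting distinct values (and noting 0 appears from a-a):
A - A = {-6, -4, -2, 0, 2, 4, 6}
|A - A| = 7

A - A = {-6, -4, -2, 0, 2, 4, 6}


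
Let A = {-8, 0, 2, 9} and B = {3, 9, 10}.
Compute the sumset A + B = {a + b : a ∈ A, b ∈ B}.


A + B = {a + b : a ∈ A, b ∈ B}.
Enumerate all |A|·|B| = 4·3 = 12 pairs (a, b) and collect distinct sums.
a = -8: -8+3=-5, -8+9=1, -8+10=2
a = 0: 0+3=3, 0+9=9, 0+10=10
a = 2: 2+3=5, 2+9=11, 2+10=12
a = 9: 9+3=12, 9+9=18, 9+10=19
Collecting distinct sums: A + B = {-5, 1, 2, 3, 5, 9, 10, 11, 12, 18, 19}
|A + B| = 11

A + B = {-5, 1, 2, 3, 5, 9, 10, 11, 12, 18, 19}


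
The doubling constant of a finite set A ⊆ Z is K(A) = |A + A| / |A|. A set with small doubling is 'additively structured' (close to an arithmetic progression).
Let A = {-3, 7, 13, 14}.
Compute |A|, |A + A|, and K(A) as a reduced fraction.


|A| = 4.
Compute A + A by enumerating all 16 pairs.
A + A = {-6, 4, 10, 11, 14, 20, 21, 26, 27, 28}, so |A + A| = 10.
K = |A + A| / |A| = 10/4 = 5/2 ≈ 2.5000.
Reference: AP of size 4 gives K = 7/4 ≈ 1.7500; a fully generic set of size 4 gives K ≈ 2.5000.

|A| = 4, |A + A| = 10, K = 10/4 = 5/2.
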